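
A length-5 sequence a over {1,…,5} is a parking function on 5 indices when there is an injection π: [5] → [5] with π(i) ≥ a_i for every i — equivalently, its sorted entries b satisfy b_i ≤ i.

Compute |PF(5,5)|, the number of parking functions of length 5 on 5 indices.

|PF(5,5)| = (5−5+1)·(5+1)^(5−1) = 1 · 1296 = 1296 [KW]
Check (3,3,3,1,1) → sorted (1,1,3,3,3): b_i ≤ i ∀i, a PF.

1296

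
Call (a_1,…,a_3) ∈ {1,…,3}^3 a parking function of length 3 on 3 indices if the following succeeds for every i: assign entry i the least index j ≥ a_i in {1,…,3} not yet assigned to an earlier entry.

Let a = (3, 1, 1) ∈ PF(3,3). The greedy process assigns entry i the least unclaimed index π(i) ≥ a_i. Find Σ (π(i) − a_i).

1

Σπ = 6 ({1..3} each once); Σa = 3+1+1 = 5; disp = 6−5 = 1.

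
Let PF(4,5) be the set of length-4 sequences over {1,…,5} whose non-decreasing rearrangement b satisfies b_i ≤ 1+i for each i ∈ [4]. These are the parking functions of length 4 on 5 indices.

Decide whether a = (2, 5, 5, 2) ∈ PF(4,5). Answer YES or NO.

Order a: b = (2, 2, 5, 5).
  b_1=2 ≤ 2
  b_2=2 ≤ 3
  b_3=5 > 4
  fails at i=3 ⇒ NO

NO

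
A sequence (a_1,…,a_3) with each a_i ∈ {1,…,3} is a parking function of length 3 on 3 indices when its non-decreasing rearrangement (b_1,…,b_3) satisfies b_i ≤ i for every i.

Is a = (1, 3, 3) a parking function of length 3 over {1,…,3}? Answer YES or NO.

Rearranged: b = (1, 3, 3).
  b_1=1 ≤ 1
  b_2=3 > 2
  fails at i=2 ⇒ NO

NO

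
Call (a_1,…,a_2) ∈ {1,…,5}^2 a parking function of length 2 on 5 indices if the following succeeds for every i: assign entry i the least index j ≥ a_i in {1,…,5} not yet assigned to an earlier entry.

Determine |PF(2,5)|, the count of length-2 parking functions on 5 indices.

#PF = (6−2)·6^(2−1) = 4×6 = 24 (Pollak)
One tuple (4,3) → sorted (3,4): b_i ≤ 3+i ∀i, a PF.

24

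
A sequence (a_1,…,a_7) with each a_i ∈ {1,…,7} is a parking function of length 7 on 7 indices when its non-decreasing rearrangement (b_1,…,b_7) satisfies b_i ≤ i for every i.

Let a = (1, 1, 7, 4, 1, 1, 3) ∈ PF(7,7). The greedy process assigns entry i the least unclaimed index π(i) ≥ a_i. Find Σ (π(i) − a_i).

10

Σπ = 28 ({1..7} each once); Σa = 1+1+7+4+1+1+3 = 18; disp = 28−18 = 10.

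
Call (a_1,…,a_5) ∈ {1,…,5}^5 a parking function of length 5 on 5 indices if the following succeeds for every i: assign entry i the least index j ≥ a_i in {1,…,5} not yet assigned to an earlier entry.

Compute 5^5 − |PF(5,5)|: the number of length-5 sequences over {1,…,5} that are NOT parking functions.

1829

|PF(5,5)| = (5−5+1)·(5+1)^(5−1) = 1·1296 = 1296 (Pollak)
One tuple (4,5,2,5,5) → sorted (2,4,5,5,5): b_1=2>1, not a PF.
Total 3125; non-PF = 3125−1296 = 1829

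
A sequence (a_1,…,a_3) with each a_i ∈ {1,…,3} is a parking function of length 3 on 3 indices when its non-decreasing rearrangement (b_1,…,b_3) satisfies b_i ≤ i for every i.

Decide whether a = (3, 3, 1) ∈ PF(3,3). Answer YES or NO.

NO

Rearranged: b = (1, 3, 3).
  b_1=1 ≤ 1
  b_2=3 > 2
  fails at i=2 ⇒ NO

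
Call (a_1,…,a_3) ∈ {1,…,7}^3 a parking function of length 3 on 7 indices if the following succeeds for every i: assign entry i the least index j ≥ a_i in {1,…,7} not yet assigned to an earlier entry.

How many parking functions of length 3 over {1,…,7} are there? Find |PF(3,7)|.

|PF| = (7−3+1)·(7+1)^(3−1) = 5·64 = 320 (Pollak)
E.g. (2,6,7) → sorted (2,6,7): b_i ≤ 4+i ∀i, a PF.

320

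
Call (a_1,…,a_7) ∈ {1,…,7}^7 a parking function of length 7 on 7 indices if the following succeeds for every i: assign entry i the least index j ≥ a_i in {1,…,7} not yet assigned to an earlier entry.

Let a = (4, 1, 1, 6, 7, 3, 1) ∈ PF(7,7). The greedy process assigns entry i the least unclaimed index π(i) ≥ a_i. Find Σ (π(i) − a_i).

5

Σπ = 7·8/2 = 28 (π permutes [7]); Σa = 4+1+1+6+7+3+1 = 23; disp = 28−23 = 5.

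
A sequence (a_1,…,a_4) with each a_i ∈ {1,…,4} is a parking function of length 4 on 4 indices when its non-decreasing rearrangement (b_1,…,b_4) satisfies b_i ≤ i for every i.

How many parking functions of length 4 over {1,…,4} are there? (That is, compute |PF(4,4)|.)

|PF| = (4+1−4)·(4+1)^{4−1} = 1·125 = 125 (Pollak)
One tuple (2,3,1,3) → sorted (1,2,3,3): b_i ≤ i ∀i, a PF.

125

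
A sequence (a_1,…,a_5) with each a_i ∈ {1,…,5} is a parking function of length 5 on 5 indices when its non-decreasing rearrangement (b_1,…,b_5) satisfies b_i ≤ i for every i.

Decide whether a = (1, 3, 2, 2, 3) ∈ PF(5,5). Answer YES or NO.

Sorted: b = (1, 2, 2, 3, 3).
  b_1=1 ≤ 1
  b_2=2 ≤ 2
  b_3=2 ≤ 3
  b_4=3 ≤ 4
  b_5=3 ≤ 5
All bounds hold ⇒ YES

YES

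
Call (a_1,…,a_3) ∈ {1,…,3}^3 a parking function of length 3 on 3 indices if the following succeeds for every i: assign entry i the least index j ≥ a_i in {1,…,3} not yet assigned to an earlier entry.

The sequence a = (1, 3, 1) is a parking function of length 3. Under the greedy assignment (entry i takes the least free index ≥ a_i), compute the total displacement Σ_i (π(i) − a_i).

1

Σπ = 3·4/2 = 6 (π permutes [3]); Σa = 1+3+1 = 5; disp = 6−5 = 1.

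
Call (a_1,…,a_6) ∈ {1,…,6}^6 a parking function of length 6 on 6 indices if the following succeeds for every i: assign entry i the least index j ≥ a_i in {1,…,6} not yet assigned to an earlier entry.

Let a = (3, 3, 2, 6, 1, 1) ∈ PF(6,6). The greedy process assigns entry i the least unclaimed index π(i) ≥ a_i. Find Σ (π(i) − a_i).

5

Σπ(i) = 1+…+6 = 21; Σa = 3+3+2+6+1+1 = 16; disp = 21−16 = 5.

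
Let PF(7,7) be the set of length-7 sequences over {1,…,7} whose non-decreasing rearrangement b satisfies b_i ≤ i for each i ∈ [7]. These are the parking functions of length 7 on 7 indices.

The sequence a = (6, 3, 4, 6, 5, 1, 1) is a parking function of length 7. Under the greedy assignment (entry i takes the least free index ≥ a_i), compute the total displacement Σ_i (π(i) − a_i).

Σπ = 28 ({1..7} each once); Σa = 6+3+4+6+5+1+1 = 26; disp = 28−26 = 2.

2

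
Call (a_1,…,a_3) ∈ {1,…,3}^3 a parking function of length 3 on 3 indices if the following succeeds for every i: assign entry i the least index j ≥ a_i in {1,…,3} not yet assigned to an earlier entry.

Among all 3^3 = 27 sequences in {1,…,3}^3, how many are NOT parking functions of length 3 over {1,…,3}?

#PF = (4−3)·4^(3−1) = 1×16 = 16
Example (3,2,2) → sorted (2,2,3): b_1=2>1, not a PF.
3^3 − 16 = 27 − 16 = 11

11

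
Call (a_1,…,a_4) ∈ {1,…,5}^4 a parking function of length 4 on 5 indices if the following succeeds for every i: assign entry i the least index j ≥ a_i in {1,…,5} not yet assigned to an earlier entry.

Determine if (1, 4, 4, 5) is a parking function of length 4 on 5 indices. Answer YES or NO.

NO

Sorted: b = (1, 4, 4, 5).
  b_1=1 ≤ 2
  b_2=4 > 3
  fails at i=2 ⇒ NO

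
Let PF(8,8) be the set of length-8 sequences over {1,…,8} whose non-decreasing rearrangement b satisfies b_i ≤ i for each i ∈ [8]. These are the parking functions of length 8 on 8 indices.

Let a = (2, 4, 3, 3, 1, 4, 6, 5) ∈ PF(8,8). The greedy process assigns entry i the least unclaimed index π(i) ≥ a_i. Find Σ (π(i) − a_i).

Σπ = 36 ({1..8} each once); Σa = 2+4+3+3+1+4+6+5 = 28; disp = 36−28 = 8.

8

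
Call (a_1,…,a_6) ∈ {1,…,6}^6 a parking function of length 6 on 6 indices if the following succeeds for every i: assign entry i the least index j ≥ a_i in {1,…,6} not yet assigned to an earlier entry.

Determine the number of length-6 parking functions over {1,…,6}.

16807

|PF(6,6)| = 1·7^5 = 1 · 16807 = 16807 (Pollak)
Example (2,5,4,1,4,3) → sorted (1,2,3,4,4,5): b_i ≤ i ∀i, a PF.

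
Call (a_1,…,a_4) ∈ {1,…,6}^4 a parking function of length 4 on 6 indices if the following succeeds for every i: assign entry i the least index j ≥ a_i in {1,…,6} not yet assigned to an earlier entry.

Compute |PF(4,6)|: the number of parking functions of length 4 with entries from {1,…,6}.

1029

#PF = (6+1−4)·(6+1)^{4−1} = 3 · 343 = 1029
Check (6,4,2,5) → sorted (2,4,5,6): b_i ≤ 2+i ∀i, a PF.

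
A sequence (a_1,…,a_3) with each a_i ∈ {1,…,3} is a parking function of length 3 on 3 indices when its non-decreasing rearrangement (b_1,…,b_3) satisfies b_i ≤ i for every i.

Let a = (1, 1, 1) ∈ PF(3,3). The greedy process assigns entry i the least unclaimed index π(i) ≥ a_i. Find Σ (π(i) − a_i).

Σπ(i) = 1+…+3 = 6; Σa = 1+1+1 = 3; disp = 6−3 = 3.

3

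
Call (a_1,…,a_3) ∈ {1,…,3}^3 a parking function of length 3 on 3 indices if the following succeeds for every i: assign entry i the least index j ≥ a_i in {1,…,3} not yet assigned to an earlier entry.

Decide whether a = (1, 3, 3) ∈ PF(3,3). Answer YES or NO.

NO

Sorted: b = (1, 3, 3).
  b_1=1 ≤ 1
  b_2=3 > 2
  fails at i=2 ⇒ NO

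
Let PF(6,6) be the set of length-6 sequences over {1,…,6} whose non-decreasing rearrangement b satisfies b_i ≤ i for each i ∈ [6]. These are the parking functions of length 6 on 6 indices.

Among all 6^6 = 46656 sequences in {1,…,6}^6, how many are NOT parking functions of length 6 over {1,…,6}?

29849

#PF = (6+1−6)·(6+1)^{6−1} = 1 · 16807 = 16807 [KW]
One tuple (6,5,5,1,1,6) → sorted (1,1,5,5,6,6): b_3=5>3, not a PF.
So 46656 − 16807 = 29849 fail.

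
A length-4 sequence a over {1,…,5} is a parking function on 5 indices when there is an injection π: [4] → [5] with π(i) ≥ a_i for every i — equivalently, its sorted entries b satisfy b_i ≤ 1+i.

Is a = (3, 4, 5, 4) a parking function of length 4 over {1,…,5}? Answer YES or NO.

NO

Rearranged: b = (3, 4, 4, 5).
  b_1=3 > 2
  fails at i=1 ⇒ NO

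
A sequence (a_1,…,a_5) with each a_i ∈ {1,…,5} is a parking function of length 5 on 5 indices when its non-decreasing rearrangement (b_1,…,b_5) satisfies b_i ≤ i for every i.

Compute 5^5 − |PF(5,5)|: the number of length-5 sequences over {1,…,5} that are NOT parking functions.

|PF| = (6−5)·6^(5−1) = 1·1296 = 1296 (Konheim–Weiss)
One tuple (5,2,4,5,1) → sorted (1,2,4,5,5): b_3=4>3, not a PF.
Total 3125; non-PF = 3125−1296 = 1829

1829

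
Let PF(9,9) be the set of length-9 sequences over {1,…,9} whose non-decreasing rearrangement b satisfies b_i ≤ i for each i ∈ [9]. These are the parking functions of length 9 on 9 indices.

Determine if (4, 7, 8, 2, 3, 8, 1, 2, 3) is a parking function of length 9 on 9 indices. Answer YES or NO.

Rearranged: b = (1, 2, 2, 3, 3, 4, 7, 8, 8).
  b_1=1 ≤ 1
  b_2=2 ≤ 2
  b_3=2 ≤ 3
  b_4=3 ≤ 4
  b_5=3 ≤ 5
  b_6=4 ≤ 6
  b_7=7 ≤ 7
  b_8=8 ≤ 8
  b_9=8 ≤ 9
All bounds hold ⇒ YES

YES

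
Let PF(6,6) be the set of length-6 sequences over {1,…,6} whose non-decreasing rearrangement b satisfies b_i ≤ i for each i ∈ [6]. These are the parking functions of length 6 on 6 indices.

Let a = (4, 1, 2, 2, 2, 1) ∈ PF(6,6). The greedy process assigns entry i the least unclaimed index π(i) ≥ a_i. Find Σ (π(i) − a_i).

9

Σπ = 6·7/2 = 21 (π permutes [6]); Σa = 4+1+2+2+2+1 = 12; disp = 21−12 = 9.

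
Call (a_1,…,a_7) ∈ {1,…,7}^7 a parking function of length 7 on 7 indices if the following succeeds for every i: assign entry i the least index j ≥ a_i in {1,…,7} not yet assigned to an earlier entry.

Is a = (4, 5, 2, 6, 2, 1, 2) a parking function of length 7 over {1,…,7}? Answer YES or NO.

YES

Rearranged: b = (1, 2, 2, 2, 4, 5, 6).
  b_1=1 ≤ 1
  b_2=2 ≤ 2
  b_3=2 ≤ 3
  b_4=2 ≤ 4
  b_5=4 ≤ 5
  b_6=5 ≤ 6
  b_7=6 ≤ 7
All bounds hold ⇒ YES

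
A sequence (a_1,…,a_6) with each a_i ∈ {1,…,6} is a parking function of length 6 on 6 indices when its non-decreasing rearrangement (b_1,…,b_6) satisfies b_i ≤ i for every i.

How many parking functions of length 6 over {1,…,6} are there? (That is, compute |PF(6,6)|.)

16807

|PF| = (6−6+1)·(6+1)^(6−1) = 1×16807 = 16807 (Pollak)
Example (2,4,1,4,3,5) → sorted (1,2,3,4,4,5): b_i ≤ i ∀i, a PF.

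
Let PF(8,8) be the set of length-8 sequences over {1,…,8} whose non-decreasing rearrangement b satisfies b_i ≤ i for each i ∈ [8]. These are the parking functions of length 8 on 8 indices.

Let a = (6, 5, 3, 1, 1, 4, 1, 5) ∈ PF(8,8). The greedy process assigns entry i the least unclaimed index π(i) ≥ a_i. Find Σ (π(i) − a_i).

10

Σπ(i) = 1+…+8 = 36; Σa = 6+5+3+1+1+4+1+5 = 26; disp = 36−26 = 10.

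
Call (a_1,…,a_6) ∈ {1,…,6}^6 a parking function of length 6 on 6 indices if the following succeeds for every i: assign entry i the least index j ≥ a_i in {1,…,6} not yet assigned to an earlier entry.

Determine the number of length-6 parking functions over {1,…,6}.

16807

#PF = (7−6)·7^(6−1) = 1 · 16807 = 16807 (Konheim–Weiss)
Check (1,2,3,3,5,3) → sorted (1,2,3,3,3,5): b_i ≤ i ∀i, a PF.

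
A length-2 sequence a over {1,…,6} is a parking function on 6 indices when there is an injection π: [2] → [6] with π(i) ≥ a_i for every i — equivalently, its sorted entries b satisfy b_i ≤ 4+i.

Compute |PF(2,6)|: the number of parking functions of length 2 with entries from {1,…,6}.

35

|PF| = (7−2)·7^(2−1) = 5×7 = 35 (Konheim–Weiss)
E.g. (4,2) → sorted (2,4): b_i ≤ 4+i ∀i, a PF.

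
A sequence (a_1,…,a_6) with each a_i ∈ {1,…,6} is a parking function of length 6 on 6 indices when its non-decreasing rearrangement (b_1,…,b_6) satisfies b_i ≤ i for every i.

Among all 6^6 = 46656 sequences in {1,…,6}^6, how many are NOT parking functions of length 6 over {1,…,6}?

29849

|PF| = (7−6)·7^(6−1) = 1 · 16807 = 16807
E.g. (6,5,4,5,6,2) → sorted (2,4,5,5,6,6): b_1=2>1, not a PF.
Total 46656; non-PF = 46656−16807 = 29849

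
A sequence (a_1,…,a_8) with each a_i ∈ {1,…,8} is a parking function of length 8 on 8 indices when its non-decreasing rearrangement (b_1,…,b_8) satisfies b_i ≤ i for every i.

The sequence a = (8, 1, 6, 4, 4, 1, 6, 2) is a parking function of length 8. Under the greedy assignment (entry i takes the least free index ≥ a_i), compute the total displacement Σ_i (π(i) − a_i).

4

Σπ(i) = 1+…+8 = 36; Σa = 8+1+6+4+4+1+6+2 = 32; disp = 36−32 = 4.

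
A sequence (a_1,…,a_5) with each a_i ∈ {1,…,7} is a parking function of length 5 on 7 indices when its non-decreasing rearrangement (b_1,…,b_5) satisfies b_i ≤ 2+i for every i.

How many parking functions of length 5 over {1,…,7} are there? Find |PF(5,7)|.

Count = 3·8^4 = 3×4096 = 12288 [KW]
E.g. (2,6,3,5,6) → sorted (2,3,5,6,6): b_i ≤ 2+i ∀i, a PF.

12288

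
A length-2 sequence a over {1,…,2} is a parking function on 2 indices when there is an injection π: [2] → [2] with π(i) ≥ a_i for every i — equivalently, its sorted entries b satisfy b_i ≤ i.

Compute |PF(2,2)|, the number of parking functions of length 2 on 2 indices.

Count = (3−2)·3^(2−1) = 1 · 3 = 3 (Konheim–Weiss)
Example (1,2) → sorted (1,2): b_i ≤ i ∀i, a PF.

3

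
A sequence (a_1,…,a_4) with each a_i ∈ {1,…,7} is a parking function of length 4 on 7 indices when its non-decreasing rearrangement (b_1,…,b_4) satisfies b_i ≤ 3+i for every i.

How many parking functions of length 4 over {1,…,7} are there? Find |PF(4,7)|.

|PF(4,7)| = (7+1−4)·(7+1)^{4−1} = 4·512 = 2048 [KW]
Check (1,4,5,1) → sorted (1,1,4,5): b_i ≤ 3+i ∀i, a PF.

2048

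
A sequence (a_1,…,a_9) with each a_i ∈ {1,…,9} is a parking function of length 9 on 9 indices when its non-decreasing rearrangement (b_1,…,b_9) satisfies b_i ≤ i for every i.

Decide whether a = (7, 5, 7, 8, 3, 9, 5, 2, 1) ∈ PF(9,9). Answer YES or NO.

NO

Rearranged: b = (1, 2, 3, 5, 5, 7, 7, 8, 9).
  b_1=1 ≤ 1
  b_2=2 ≤ 2
  b_3=3 ≤ 3
  b_4=5 > 4
  fails at i=4 ⇒ NO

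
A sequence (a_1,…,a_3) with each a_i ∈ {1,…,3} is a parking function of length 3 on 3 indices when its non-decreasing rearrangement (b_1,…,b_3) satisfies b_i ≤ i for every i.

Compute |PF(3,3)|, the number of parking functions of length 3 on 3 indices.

#PF = (4−3)·4^(3−1) = 1×16 = 16 (Pollak)
E.g. (2,3,1) → sorted (1,2,3): b_i ≤ i ∀i, a PF.

16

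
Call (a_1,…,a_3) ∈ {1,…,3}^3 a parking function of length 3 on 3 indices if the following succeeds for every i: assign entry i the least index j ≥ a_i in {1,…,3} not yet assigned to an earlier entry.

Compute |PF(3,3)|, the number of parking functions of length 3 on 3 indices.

16

|PF| = (4−3)·4^(3−1) = 1·16 = 16 [KW]
One tuple (1,2,1) → sorted (1,1,2): b_i ≤ i ∀i, a PF.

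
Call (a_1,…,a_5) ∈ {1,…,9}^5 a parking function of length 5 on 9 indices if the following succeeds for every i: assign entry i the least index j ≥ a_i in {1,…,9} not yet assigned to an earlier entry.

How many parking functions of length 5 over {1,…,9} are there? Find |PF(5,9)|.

50000

|PF(5,9)| = 5·10^4 = 5·10000 = 50000
E.g. (3,3,1,3,3) → sorted (1,3,3,3,3): b_i ≤ 4+i ∀i, a PF.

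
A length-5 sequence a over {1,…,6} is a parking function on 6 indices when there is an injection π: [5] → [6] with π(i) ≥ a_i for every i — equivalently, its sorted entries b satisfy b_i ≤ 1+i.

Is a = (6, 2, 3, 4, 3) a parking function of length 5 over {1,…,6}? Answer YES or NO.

YES

Rearranged: b = (2, 3, 3, 4, 6).
  b_1=2 ≤ 2
  b_2=3 ≤ 3
  b_3=3 ≤ 4
  b_4=4 ≤ 5
  b_5=6 ≤ 6
All bounds hold ⇒ YES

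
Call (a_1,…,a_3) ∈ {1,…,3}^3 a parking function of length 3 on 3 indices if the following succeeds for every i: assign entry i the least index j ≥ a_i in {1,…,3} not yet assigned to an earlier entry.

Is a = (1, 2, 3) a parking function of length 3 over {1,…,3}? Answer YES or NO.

Sorted: b = (1, 2, 3).
  b_1=1 ≤ 1
  b_2=2 ≤ 2
  b_3=3 ≤ 3
All bounds hold ⇒ YES

YES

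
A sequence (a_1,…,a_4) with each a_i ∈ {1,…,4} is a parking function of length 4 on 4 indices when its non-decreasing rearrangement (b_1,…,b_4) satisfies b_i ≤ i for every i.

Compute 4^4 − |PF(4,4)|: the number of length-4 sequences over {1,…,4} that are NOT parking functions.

131

Count = (5−4)·5^(4−1) = 1×125 = 125 [KW]
One tuple (2,4,1,4) → sorted (1,2,4,4): b_3=4>3, not a PF.
4^4 − 125 = 256 − 125 = 131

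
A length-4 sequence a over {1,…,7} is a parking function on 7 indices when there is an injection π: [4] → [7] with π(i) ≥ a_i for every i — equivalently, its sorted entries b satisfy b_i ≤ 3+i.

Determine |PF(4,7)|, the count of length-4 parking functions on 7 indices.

Count = 4·8^3 = 4 · 512 = 2048 (Pollak)
E.g. (1,7,3,3) → sorted (1,3,3,7): b_i ≤ 3+i ∀i, a PF.

2048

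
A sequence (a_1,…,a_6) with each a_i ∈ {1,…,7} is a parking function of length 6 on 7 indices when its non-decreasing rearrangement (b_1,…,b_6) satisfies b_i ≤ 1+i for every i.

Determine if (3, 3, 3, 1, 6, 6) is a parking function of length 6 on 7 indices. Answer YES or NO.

Rearranged: b = (1, 3, 3, 3, 6, 6).
  b_1=1 ≤ 2
  b_2=3 ≤ 3
  b_3=3 ≤ 4
  b_4=3 ≤ 5
  b_5=6 ≤ 6
  b_6=6 ≤ 7
All bounds hold ⇒ YES

YES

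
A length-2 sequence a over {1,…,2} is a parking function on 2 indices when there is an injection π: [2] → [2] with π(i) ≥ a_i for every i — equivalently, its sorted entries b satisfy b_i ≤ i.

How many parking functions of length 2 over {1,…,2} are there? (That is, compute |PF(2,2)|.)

3

Count = (2+1−2)·(2+1)^{2−1} = 1 · 3 = 3 [KW]
Check (2,1) → sorted (1,2): b_i ≤ i ∀i, a PF.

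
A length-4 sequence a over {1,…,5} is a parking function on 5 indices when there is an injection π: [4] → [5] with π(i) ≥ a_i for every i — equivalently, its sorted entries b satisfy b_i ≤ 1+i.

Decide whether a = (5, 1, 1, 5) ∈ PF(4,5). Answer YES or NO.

Rearranged: b = (1, 1, 5, 5).
  b_1=1 ≤ 2
  b_2=1 ≤ 3
  b_3=5 > 4
  fails at i=3 ⇒ NO

NO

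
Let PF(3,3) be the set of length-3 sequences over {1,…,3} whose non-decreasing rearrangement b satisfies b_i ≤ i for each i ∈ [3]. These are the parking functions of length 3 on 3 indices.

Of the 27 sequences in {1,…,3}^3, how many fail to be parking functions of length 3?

|PF(3,3)| = (3+1−3)·(3+1)^{3−1} = 1 · 16 = 16 (Konheim–Weiss)
E.g. (2,3,3) → sorted (2,3,3): b_1=2>1, not a PF.
Total 27; non-PF = 27−16 = 11

11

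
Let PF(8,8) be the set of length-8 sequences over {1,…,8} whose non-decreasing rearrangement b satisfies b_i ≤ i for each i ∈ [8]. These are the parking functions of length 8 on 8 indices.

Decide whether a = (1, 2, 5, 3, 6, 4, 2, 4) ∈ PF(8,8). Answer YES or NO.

YES

Rearranged: b = (1, 2, 2, 3, 4, 4, 5, 6).
  b_1=1 ≤ 1
  b_2=2 ≤ 2
  b_3=2 ≤ 3
  b_4=3 ≤ 4
  b_5=4 ≤ 5
  b_6=4 ≤ 6
  b_7=5 ≤ 7
  b_8=6 ≤ 8
All bounds hold ⇒ YES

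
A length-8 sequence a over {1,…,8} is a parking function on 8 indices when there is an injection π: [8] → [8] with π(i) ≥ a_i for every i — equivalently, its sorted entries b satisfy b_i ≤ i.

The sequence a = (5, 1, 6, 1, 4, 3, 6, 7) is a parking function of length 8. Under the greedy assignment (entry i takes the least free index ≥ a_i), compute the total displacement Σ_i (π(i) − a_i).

Σπ = 36 ({1..8} each once); Σa = 5+1+6+1+4+3+6+7 = 33; disp = 36−33 = 3.

3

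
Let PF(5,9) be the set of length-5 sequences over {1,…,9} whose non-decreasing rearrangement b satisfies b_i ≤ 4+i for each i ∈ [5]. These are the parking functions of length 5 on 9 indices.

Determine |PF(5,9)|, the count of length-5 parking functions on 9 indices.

#PF = 5·10^4 = 5×10000 = 50000 (Pollak)
Example (1,4,5,9,7) → sorted (1,4,5,7,9): b_i ≤ 4+i ∀i, a PF.

50000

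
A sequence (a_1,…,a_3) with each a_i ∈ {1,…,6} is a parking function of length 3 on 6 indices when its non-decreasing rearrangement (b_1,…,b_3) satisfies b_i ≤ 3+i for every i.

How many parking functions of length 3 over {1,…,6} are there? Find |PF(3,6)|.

196

Count = 4·7^2 = 4×49 = 196 [KW]
Example (1,2,6) → sorted (1,2,6): b_i ≤ 3+i ∀i, a PF.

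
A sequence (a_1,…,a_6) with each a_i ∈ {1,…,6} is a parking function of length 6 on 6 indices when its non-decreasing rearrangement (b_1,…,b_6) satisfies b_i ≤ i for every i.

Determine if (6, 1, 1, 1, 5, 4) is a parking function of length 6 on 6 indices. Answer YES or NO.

YES

Rearranged: b = (1, 1, 1, 4, 5, 6).
  b_1=1 ≤ 1
  b_2=1 ≤ 2
  b_3=1 ≤ 3
  b_4=4 ≤ 4
  b_5=5 ≤ 5
  b_6=6 ≤ 6
All bounds hold ⇒ YES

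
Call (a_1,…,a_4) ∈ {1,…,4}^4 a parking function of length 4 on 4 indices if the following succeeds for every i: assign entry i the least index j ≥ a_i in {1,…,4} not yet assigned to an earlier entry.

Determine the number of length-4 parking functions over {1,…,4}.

125

Count = (5−4)·5^(4−1) = 1×125 = 125
Check (3,4,2,1) → sorted (1,2,3,4): b_i ≤ i ∀i, a PF.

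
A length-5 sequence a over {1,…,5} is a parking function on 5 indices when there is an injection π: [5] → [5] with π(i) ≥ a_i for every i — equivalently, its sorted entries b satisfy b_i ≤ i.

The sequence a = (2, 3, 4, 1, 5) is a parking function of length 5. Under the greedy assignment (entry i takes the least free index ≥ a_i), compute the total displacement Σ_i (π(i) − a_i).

Σπ = 15 ({1..5} each once); Σa = 2+3+4+1+5 = 15; disp = 15−15 = 0.

0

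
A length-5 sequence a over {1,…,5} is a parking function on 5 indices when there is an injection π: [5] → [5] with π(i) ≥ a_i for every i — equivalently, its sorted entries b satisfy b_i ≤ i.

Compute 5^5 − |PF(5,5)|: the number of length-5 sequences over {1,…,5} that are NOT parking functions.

1829

|PF| = (6−5)·6^(5−1) = 1×1296 = 1296 [KW]
Example (5,4,4,2,5) → sorted (2,4,4,5,5): b_1=2>1, not a PF.
So 3125 − 1296 = 1829 fail.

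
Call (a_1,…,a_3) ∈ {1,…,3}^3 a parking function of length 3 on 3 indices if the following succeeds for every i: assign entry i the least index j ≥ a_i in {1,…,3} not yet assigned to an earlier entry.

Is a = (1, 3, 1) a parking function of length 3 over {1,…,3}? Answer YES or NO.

YES

Order a: b = (1, 1, 3).
  b_1=1 ≤ 1
  b_2=1 ≤ 2
  b_3=3 ≤ 3
All bounds hold ⇒ YES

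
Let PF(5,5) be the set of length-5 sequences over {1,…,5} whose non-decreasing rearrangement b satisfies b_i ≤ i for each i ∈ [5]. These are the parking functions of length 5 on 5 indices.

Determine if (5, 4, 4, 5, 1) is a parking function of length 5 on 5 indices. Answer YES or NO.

NO

Order a: b = (1, 4, 4, 5, 5).
  b_1=1 ≤ 1
  b_2=4 > 2
  fails at i=2 ⇒ NO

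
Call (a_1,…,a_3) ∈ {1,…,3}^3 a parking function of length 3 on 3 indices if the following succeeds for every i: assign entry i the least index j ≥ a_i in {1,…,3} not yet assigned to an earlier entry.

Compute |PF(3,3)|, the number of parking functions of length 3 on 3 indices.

16

|PF(3,3)| = (3+1−3)·(3+1)^{3−1} = 1·16 = 16 [KW]
E.g. (2,1,3) → sorted (1,2,3): b_i ≤ i ∀i, a PF.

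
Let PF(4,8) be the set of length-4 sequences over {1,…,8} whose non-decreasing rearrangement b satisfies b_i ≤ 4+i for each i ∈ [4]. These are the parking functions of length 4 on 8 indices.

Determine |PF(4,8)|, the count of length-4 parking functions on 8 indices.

#PF = (9−4)·9^(4−1) = 5 · 729 = 3645 (Konheim–Weiss)
One tuple (3,4,8,1) → sorted (1,3,4,8): b_i ≤ 4+i ∀i, a PF.

3645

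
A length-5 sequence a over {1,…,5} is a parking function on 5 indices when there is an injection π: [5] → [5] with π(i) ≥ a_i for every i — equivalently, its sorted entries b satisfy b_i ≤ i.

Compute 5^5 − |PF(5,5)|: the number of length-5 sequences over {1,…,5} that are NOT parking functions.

#PF = 1·6^4 = 1 · 1296 = 1296
Example (1,5,2,4,4) → sorted (1,2,4,4,5): b_3=4>3, not a PF.
So 3125 − 1296 = 1829 fail.

1829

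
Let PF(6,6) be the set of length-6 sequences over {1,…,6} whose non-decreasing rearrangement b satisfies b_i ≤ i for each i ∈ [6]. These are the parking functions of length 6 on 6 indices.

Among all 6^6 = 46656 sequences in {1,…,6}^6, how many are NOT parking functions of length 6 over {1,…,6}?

|PF| = (6−6+1)·(6+1)^(6−1) = 1·16807 = 16807 (Pollak)
Example (3,5,4,6,1,5) → sorted (1,3,4,5,5,6): b_2=3>2, not a PF.
6^6 − 16807 = 46656 − 16807 = 29849

29849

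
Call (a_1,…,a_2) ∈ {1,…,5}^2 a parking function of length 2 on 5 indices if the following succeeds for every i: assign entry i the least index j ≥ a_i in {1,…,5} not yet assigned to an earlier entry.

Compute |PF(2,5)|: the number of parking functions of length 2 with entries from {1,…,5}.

Count = (6−2)·6^(2−1) = 4·6 = 24 (Konheim–Weiss)
Check (2,2) → sorted (2,2): b_i ≤ 3+i ∀i, a PF.

24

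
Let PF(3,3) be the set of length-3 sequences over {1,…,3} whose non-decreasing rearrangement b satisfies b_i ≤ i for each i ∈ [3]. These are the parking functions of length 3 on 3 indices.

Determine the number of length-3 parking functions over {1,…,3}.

Count = (4−3)·4^(3−1) = 1 · 16 = 16 [KW]
E.g. (1,1,3) → sorted (1,1,3): b_i ≤ i ∀i, a PF.

16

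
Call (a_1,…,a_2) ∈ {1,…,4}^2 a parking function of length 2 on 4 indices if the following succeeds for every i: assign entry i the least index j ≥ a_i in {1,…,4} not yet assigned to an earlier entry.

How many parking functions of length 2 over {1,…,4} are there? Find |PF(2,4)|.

15

|PF| = (4−2+1)·(4+1)^(2−1) = 3·5 = 15 (Konheim–Weiss)
Check (3,4) → sorted (3,4): b_i ≤ 2+i ∀i, a PF.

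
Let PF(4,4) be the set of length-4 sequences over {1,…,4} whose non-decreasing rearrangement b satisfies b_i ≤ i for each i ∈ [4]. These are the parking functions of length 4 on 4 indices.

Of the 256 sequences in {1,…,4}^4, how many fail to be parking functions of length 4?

131

|PF| = (4−4+1)·(4+1)^(4−1) = 1 · 125 = 125 [KW]
One tuple (2,2,4,3) → sorted (2,2,3,4): b_1=2>1, not a PF.
Total 256; non-PF = 256−125 = 131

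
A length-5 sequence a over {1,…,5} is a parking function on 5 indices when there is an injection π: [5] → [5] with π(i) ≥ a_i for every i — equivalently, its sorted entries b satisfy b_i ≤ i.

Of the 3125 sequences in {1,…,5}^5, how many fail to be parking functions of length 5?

Count = 1·6^4 = 1·1296 = 1296 [KW]
One tuple (3,2,5,4,5) → sorted (2,3,4,5,5): b_1=2>1, not a PF.
Total 3125; non-PF = 3125−1296 = 1829

1829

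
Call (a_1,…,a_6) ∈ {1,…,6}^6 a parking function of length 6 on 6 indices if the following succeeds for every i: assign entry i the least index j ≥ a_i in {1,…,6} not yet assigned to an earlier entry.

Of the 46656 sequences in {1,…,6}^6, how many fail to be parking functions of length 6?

29849

|PF| = 1·7^5 = 1×16807 = 16807 [KW]
E.g. (5,4,4,6,3,5) → sorted (3,4,4,5,5,6): b_1=3>1, not a PF.
So 46656 − 16807 = 29849 fail.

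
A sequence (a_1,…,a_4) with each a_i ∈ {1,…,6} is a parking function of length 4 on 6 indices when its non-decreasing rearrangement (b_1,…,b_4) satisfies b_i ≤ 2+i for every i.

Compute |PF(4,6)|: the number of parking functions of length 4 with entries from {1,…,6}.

1029

|PF(4,6)| = (7−4)·7^(4−1) = 3×343 = 1029 (Konheim–Weiss)
Check (3,6,1,1) → sorted (1,1,3,6): b_i ≤ 2+i ∀i, a PF.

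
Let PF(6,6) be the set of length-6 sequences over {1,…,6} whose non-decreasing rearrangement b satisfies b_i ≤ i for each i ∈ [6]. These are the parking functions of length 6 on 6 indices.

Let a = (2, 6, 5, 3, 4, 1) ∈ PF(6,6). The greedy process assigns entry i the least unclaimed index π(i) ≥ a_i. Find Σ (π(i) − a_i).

Σπ = 21 ({1..6} each once); Σa = 2+6+5+3+4+1 = 21; disp = 21−21 = 0.

0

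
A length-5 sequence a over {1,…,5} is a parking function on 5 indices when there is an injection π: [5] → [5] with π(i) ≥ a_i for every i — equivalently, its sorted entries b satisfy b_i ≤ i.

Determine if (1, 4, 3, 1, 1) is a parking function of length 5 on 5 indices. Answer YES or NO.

YES

Order a: b = (1, 1, 1, 3, 4).
  b_1=1 ≤ 1
  b_2=1 ≤ 2
  b_3=1 ≤ 3
  b_4=3 ≤ 4
  b_5=4 ≤ 5
All bounds hold ⇒ YES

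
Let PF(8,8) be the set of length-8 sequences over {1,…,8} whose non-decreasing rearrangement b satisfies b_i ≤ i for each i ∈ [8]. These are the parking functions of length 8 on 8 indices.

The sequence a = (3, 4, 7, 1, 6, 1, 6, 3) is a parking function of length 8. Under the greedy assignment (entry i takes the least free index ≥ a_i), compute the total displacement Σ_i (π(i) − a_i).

Σπ(i) = 1+…+8 = 36; Σa = 3+4+7+1+6+1+6+3 = 31; disp = 36−31 = 5.

5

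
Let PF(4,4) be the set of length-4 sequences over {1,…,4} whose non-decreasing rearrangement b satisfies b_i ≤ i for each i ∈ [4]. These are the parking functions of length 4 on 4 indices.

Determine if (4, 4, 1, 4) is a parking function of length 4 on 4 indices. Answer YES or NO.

NO

Sorted: b = (1, 4, 4, 4).
  b_1=1 ≤ 1
  b_2=4 > 2
  fails at i=2 ⇒ NO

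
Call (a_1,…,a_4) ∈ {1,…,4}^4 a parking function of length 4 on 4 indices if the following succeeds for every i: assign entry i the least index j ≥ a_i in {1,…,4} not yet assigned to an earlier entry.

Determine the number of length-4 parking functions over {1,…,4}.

125

|PF| = 1·5^3 = 1·125 = 125
Check (3,4,1,1) → sorted (1,1,3,4): b_i ≤ i ∀i, a PF.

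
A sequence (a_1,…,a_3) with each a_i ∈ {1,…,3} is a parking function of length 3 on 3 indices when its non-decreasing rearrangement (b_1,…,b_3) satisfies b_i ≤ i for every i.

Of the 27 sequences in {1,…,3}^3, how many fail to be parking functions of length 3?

#PF = (4−3)·4^(3−1) = 1 · 16 = 16 (Pollak)
E.g. (3,3,3) → sorted (3,3,3): b_1=3>1, not a PF.
Total 27; non-PF = 27−16 = 11

11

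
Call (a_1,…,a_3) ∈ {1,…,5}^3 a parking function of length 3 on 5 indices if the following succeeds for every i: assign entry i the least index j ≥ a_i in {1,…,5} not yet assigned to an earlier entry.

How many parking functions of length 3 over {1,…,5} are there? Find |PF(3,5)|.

108

|PF(3,5)| = 3·6^2 = 3 · 36 = 108 (Konheim–Weiss)
Example (2,2,2) → sorted (2,2,2): b_i ≤ 2+i ∀i, a PF.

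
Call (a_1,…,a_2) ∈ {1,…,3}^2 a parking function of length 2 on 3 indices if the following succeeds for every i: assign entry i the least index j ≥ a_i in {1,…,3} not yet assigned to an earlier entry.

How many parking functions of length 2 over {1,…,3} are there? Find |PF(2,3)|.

8

|PF(2,3)| = (3+1−2)·(3+1)^{2−1} = 2 · 4 = 8 (Konheim–Weiss)
Example (3,1) → sorted (1,3): b_i ≤ 1+i ∀i, a PF.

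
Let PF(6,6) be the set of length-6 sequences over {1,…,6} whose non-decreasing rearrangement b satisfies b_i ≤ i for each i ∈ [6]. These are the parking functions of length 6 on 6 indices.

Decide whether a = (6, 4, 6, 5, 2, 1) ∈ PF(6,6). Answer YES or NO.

Rearranged: b = (1, 2, 4, 5, 6, 6).
  b_1=1 ≤ 1
  b_2=2 ≤ 2
  b_3=4 > 3
  fails at i=3 ⇒ NO

NO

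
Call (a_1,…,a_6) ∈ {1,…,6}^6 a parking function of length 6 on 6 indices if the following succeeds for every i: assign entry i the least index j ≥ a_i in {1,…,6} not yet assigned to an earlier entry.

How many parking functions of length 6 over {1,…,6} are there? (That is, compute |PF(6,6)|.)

#PF = (6−6+1)·(6+1)^(6−1) = 1×16807 = 16807 (Konheim–Weiss)
Check (1,3,3,4,5,1) → sorted (1,1,3,3,4,5): b_i ≤ i ∀i, a PF.

16807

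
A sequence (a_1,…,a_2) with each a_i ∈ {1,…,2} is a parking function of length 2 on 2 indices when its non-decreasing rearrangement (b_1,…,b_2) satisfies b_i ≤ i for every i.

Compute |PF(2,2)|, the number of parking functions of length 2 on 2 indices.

3

#PF = 1·3^1 = 1·3 = 3 (Konheim–Weiss)
Example (2,1) → sorted (1,2): b_i ≤ i ∀i, a PF.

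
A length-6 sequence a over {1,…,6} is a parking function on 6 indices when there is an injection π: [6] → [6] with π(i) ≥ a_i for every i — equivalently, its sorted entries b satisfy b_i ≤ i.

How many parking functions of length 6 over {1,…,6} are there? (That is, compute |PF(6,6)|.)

Count = 1·7^5 = 1 · 16807 = 16807 (Konheim–Weiss)
Example (1,5,6,1,3,3) → sorted (1,1,3,3,5,6): b_i ≤ i ∀i, a PF.

16807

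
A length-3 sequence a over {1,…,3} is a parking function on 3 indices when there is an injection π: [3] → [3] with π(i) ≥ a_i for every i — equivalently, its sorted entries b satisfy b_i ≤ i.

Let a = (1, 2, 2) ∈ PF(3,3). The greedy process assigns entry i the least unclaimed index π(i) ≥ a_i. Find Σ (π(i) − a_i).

1

Σπ = 3·4/2 = 6 (π permutes [3]); Σa = 1+2+2 = 5; disp = 6−5 = 1.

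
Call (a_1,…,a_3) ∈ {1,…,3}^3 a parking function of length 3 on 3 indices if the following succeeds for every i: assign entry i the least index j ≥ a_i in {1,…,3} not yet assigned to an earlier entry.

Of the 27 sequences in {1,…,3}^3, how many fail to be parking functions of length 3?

11

|PF(3,3)| = (4−3)·4^(3−1) = 1×16 = 16
Check (2,3,3) → sorted (2,3,3): b_1=2>1, not a PF.
3^3 − 16 = 27 − 16 = 11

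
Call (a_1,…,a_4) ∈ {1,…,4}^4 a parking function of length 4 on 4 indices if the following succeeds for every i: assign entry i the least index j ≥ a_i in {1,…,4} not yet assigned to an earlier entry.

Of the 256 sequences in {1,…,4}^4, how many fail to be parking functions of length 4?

Count = (4−4+1)·(4+1)^(4−1) = 1·125 = 125
Example (4,2,3,3) → sorted (2,3,3,4): b_1=2>1, not a PF.
4^4 − 125 = 256 − 125 = 131

131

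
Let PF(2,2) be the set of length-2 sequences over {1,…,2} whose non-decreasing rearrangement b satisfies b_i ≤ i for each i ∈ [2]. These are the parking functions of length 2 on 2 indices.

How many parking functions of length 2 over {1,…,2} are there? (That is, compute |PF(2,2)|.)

Count = (2+1−2)·(2+1)^{2−1} = 1×3 = 3 (Konheim–Weiss)
One tuple (1,1) → sorted (1,1): b_i ≤ i ∀i, a PF.

3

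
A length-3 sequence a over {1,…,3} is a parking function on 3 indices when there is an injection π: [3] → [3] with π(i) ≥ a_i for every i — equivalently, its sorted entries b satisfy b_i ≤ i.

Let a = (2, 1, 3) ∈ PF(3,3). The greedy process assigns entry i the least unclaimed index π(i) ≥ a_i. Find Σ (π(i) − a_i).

Σπ(i) = 1+…+3 = 6; Σa = 2+1+3 = 6; disp = 6−6 = 0.

0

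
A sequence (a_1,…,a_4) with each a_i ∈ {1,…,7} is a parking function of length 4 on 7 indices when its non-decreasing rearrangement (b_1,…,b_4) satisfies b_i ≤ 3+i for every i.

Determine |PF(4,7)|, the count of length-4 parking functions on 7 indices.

2048

|PF| = (8−4)·8^(4−1) = 4×512 = 2048 [KW]
E.g. (3,4,1,7) → sorted (1,3,4,7): b_i ≤ 3+i ∀i, a PF.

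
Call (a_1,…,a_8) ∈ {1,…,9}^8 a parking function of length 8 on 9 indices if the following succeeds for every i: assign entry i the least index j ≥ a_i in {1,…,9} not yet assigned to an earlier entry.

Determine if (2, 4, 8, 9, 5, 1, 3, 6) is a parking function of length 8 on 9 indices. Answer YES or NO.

YES

Rearranged: b = (1, 2, 3, 4, 5, 6, 8, 9).
  b_1=1 ≤ 2
  b_2=2 ≤ 3
  b_3=3 ≤ 4
  b_4=4 ≤ 5
  b_5=5 ≤ 6
  b_6=6 ≤ 7
  b_7=8 ≤ 8
  b_8=9 ≤ 9
All bounds hold ⇒ YES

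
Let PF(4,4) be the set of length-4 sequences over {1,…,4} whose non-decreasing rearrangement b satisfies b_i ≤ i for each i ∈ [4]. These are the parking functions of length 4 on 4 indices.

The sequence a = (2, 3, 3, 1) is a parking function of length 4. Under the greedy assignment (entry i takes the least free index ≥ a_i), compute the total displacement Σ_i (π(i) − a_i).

1

Σπ = 10 ({1..4} each once); Σa = 2+3+3+1 = 9; disp = 10−9 = 1.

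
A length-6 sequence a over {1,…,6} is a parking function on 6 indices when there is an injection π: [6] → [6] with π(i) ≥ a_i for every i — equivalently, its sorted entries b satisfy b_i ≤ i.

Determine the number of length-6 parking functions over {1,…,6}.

Count = (7−6)·7^(6−1) = 1 · 16807 = 16807
E.g. (1,1,1,5,6,2) → sorted (1,1,1,2,5,6): b_i ≤ i ∀i, a PF.

16807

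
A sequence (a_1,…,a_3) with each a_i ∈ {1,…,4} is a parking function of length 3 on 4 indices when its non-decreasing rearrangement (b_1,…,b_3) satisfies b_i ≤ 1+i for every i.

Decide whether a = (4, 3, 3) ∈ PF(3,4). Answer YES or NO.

NO

Rearranged: b = (3, 3, 4).
  b_1=3 > 2
  fails at i=1 ⇒ NO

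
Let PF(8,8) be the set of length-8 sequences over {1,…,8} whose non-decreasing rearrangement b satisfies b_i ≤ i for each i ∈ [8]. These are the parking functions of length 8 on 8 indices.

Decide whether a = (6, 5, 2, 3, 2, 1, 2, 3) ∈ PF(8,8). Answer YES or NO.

Order a: b = (1, 2, 2, 2, 3, 3, 5, 6).
  b_1=1 ≤ 1
  b_2=2 ≤ 2
  b_3=2 ≤ 3
  b_4=2 ≤ 4
  b_5=3 ≤ 5
  b_6=3 ≤ 6
  b_7=5 ≤ 7
  b_8=6 ≤ 8
All bounds hold ⇒ YES

YES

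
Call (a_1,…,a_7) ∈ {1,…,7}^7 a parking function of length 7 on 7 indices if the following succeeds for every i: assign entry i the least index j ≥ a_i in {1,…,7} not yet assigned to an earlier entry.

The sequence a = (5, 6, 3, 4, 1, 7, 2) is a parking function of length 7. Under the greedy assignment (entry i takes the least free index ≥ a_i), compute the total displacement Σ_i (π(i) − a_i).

0

Σπ(i) = 1+…+7 = 28; Σa = 5+6+3+4+1+7+2 = 28; disp = 28−28 = 0.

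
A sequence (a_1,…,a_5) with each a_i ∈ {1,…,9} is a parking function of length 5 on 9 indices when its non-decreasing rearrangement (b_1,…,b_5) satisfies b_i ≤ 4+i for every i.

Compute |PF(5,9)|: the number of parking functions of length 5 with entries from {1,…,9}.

50000

#PF = (10−5)·10^(5−1) = 5 · 10000 = 50000 (Pollak)
E.g. (9,7,5,1,5) → sorted (1,5,5,7,9): b_i ≤ 4+i ∀i, a PF.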